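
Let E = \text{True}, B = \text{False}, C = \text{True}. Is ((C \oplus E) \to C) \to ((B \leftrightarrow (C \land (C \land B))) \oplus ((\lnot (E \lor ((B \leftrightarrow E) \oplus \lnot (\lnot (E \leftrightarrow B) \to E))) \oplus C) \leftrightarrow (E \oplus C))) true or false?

C \oplus E = \text{True} \oplus \text{True} = \text{False}
(C \oplus E) \to C = \text{False} \to \text{True} = \text{True}
C \land B = \text{True} \land \text{False} = \text{False}
C \land (C \land B) = \text{True} \land \text{False} = \text{False}
B \leftrightarrow (C \land (C \land B)) = \text{False} \leftrightarrow \text{False} = \text{True}
B \leftrightarrow E = \text{False} \leftrightarrow \text{True} = \text{False}
E \leftrightarrow B = \text{True} \leftrightarrow \text{False} = \text{False}
\lnot (E \leftrightarrow B) = \lnot \text{False} = \text{True}
\lnot (E \leftrightarrow B) \to E = \text{True} \to \text{True} = \text{True}
\lnot (\lnot (E \leftrightarrow B) \to E) = \lnot \text{True} = \text{False}
(B \leftrightarrow E) \oplus \lnot (\lnot (E \leftrightarrow B) \to E) = \text{False} \oplus \text{False} = \text{False}
E \lor ((B \leftrightarrow E) \oplus \lnot (\lnot (E \leftrightarrow B) \to E)) = \text{True} \lor \text{False} = \text{True}
\lnot (E \lor ((B \leftrightarrow E) \oplus \lnot (\lnot (E \leftrightarrow B) \to E))) = \lnot \text{True} = \text{False}
\lnot (E \lor ((B \leftrightarrow E) \oplus \lnot (\lnot (E \leftrightarrow B) \to E))) \oplus C = \text{False} \oplus \text{True} = \text{True}
E \oplus C = \text{True} \oplus \text{True} = \text{False}
(\lnot (E \lor ((B \leftrightarrow E) \oplus \lnot (\lnot (E \leftrightarrow B) \to E))) \oplus C) \leftrightarrow (E \oplus C) = \text{True} \leftrightarrow \text{False} = \text{False}
(B \leftrightarrow (C \land (C \land B))) \oplus ((\lnot (E \lor ((B \leftrightarrow E) \oplus \lnot (\lnot (E \leftrightarrow B) \to E))) \oplus C) \leftrightarrow (E \oplus C)) = \text{True} \oplus \text{False} = \text{True}
((C \oplus E) \to C) \to ((B \leftrightarrow (C \land (C \land B))) \oplus ((\lnot (E \lor ((B \leftrightarrow E) \oplus \lnot (\lnot (E \leftrightarrow B) \to E))) \oplus C) \leftrightarrow (E \oplus C))) = \text{True} \to \text{True} = \text{True}

\text{True}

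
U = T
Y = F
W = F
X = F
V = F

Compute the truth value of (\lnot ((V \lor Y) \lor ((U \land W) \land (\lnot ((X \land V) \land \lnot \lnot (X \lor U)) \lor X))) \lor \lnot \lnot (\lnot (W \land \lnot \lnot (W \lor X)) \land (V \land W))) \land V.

Substituting U=T, Y=F, W=F, X=F, V=F:
V \lor Y = F \lor F = F
U \land W = T \land F = F
X \land V = F \land F = F
X \lor U = F \lor T = T
\lnot (X \lor U) = \lnot T = F
\lnot \lnot (X \lor U) = \lnot F = T
(X \land V) \land \lnot \lnot (X \lor U) = F \land T = F
\lnot ((X \land V) \land \lnot \lnot (X \lor U)) = \lnot F = T
\lnot ((X \land V) \land \lnot \lnot (X \lor U)) \lor X = T \lor F = T
(U \land W) \land (\lnot ((X \land V) \land \lnot \lnot (X \lor U)) \lor X) = F \land T = F
(V \lor Y) \lor ((U \land W) \land (\lnot ((X \land V) \land \lnot \lnot (X \lor U)) \lor X)) = F \lor F = F
\lnot ((V \lor Y) \lor ((U \land W) \land (\lnot ((X \land V) \land \lnot \lnot (X \lor U)) \lor X))) = \lnot F = T
W \lor X = F \lor F = F
\lnot (W \lor X) = \lnot F = T
\lnot \lnot (W \lor X) = \lnot T = F
W \land \lnot \lnot (W \lor X) = F \land F = F
\lnot (W \land \lnot \lnot (W \lor X)) = \lnot F = T
V \land W = F \land F = F
\lnot (W \land \lnot \lnot (W \lor X)) \land (V \land W) = T \land F = F
\lnot (\lnot (W \land \lnot \lnot (W \lor X)) \land (V \land W)) = \lnot F = T
\lnot \lnot (\lnot (W \land \lnot \lnot (W \lor X)) \land (V \land W)) = \lnot T = F
\lnot ((V \lor Y) \lor ((U \land W) \land (\lnot ((X \land V) \land \lnot \lnot (X \lor U)) \lor X))) \lor \lnot \lnot (\lnot (W \land \lnot \lnot (W \lor X)) \land (V \land W)) = T \lor F = T
(\lnot ((V \lor Y) \lor ((U \land W) \land (\lnot ((X \land V) \land \lnot \lnot (X \lor U)) \lor X))) \lor \lnot \lnot (\lnot (W \land \lnot \lnot (W \lor X)) \land (V \land W))) \land V = T \land F = F

F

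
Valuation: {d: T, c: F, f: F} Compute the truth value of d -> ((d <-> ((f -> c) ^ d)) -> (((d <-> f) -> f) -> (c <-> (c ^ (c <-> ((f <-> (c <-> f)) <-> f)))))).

f -> c = F -> F = T
(f -> c) ^ d = T ^ T = F
d <-> ((f -> c) ^ d) = T <-> F = F
d <-> f = T <-> F = F
(d <-> f) -> f = F -> F = T
c <-> f = F <-> F = T
f <-> (c <-> f) = F <-> T = F
(f <-> (c <-> f)) <-> f = F <-> F = T
c <-> ((f <-> (c <-> f)) <-> f) = F <-> T = F
c ^ (c <-> ((f <-> (c <-> f)) <-> f)) = F ^ F = F
c <-> (c ^ (c <-> ((f <-> (c <-> f)) <-> f))) = F <-> F = T
((d <-> f) -> f) -> (c <-> (c ^ (c <-> ((f <-> (c <-> f)) <-> f)))) = T -> T = T
(d <-> ((f -> c) ^ d)) -> (((d <-> f) -> f) -> (c <-> (c ^ (c <-> ((f <-> (c <-> f)) <-> f))))) = F -> T = T
d -> ((d <-> ((f -> c) ^ d)) -> (((d <-> f) -> f) -> (c <-> (c ^ (c <-> ((f <-> (c <-> f)) <-> f)))))) = T -> T = T

T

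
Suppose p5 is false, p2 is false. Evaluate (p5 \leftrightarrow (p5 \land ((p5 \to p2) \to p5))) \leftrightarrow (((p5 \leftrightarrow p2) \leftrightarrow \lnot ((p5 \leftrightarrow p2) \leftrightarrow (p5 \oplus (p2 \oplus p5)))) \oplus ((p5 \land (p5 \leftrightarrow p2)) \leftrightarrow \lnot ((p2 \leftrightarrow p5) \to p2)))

Substituting p5=F, p2=F:
p5 \to p2 = F \to F = T
(p5 \to p2) \to p5 = T \to F = F
p5 \land ((p5 \to p2) \to p5) = F \land F = F
p5 \leftrightarrow (p5 \land ((p5 \to p2) \to p5)) = F \leftrightarrow F = T
p5 \leftrightarrow p2 = F \leftrightarrow F = T
p5 \leftrightarrow p2 = F \leftrightarrow F = T
p2 \oplus p5 = F \oplus F = F
p5 \oplus (p2 \oplus p5) = F \oplus F = F
(p5 \leftrightarrow p2) \leftrightarrow (p5 \oplus (p2 \oplus p5)) = T \leftrightarrow F = F
\lnot ((p5 \leftrightarrow p2) \leftrightarrow (p5 \oplus (p2 \oplus p5))) = \lnot F = T
(p5 \leftrightarrow p2) \leftrightarrow \lnot ((p5 \leftrightarrow p2) \leftrightarrow (p5 \oplus (p2 \oplus p5))) = T \leftrightarrow T = T
p5 \leftrightarrow p2 = F \leftrightarrow F = T
p5 \land (p5 \leftrightarrow p2) = F \land T = F
p2 \leftrightarrow p5 = F \leftrightarrow F = T
(p2 \leftrightarrow p5) \to p2 = T \to F = F
\lnot ((p2 \leftrightarrow p5) \to p2) = \lnot F = T
(p5 \land (p5 \leftrightarrow p2)) \leftrightarrow \lnot ((p2 \leftrightarrow p5) \to p2) = F \leftrightarrow T = F
((p5 \leftrightarrow p2) \leftrightarrow \lnot ((p5 \leftrightarrow p2) \leftrightarrow (p5 \oplus (p2 \oplus p5)))) \oplus ((p5 \land (p5 \leftrightarrow p2)) \leftrightarrow \lnot ((p2 \leftrightarrow p5) \to p2)) = T \oplus F = T
(p5 \leftrightarrow (p5 \land ((p5 \to p2) \to p5))) \leftrightarrow (((p5 \leftrightarrow p2) \leftrightarrow \lnot ((p5 \leftrightarrow p2) \leftrightarrow (p5 \oplus (p2 \oplus p5)))) \oplus ((p5 \land (p5 \leftrightarrow p2)) \leftrightarrow \lnot ((p2 \leftrightarrow p5) \to p2))) = T \leftrightarrow T = T

T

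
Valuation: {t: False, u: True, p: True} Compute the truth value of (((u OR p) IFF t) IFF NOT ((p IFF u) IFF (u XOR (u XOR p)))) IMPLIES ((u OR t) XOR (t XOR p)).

Substituting t=False, u=True, p=True:
u OR p = True OR True = True
(u OR p) IFF t = True IFF False = False
p IFF u = True IFF True = True
u XOR p = True XOR True = False
u XOR (u XOR p) = True XOR False = True
(p IFF u) IFF (u XOR (u XOR p)) = True IFF True = True
NOT ((p IFF u) IFF (u XOR (u XOR p))) = NOT True = False
((u OR p) IFF t) IFF NOT ((p IFF u) IFF (u XOR (u XOR p))) = False IFF False = True
u OR t = True OR False = True
t XOR p = False XOR True = True
(u OR t) XOR (t XOR p) = True XOR True = False
(((u OR p) IFF t) IFF NOT ((p IFF u) IFF (u XOR (u XOR p)))) IMPLIES ((u OR t) XOR (t XOR p)) = True IMPLIES False = False

False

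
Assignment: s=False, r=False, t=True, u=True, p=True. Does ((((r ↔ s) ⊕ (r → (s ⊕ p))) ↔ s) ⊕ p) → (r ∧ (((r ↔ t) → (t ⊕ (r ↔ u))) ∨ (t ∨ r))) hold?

r ↔ s = False ↔ False = True
s ⊕ p = False ⊕ True = True
r → (s ⊕ p) = False → True = True
(r ↔ s) ⊕ (r → (s ⊕ p)) = True ⊕ True = False
((r ↔ s) ⊕ (r → (s ⊕ p))) ↔ s = False ↔ False = True
(((r ↔ s) ⊕ (r → (s ⊕ p))) ↔ s) ⊕ p = True ⊕ True = False
r ↔ t = False ↔ True = False
r ↔ u = False ↔ True = False
t ⊕ (r ↔ u) = True ⊕ False = True
(r ↔ t) → (t ⊕ (r ↔ u)) = False → True = True
t ∨ r = True ∨ False = True
((r ↔ t) → (t ⊕ (r ↔ u))) ∨ (t ∨ r) = True ∨ True = True
r ∧ (((r ↔ t) → (t ⊕ (r ↔ u))) ∨ (t ∨ r)) = False ∧ True = False
((((r ↔ s) ⊕ (r → (s ⊕ p))) ↔ s) ⊕ p) → (r ∧ (((r ↔ t) → (t ⊕ (r ↔ u))) ∨ (t ∨ r))) = False → False = True

True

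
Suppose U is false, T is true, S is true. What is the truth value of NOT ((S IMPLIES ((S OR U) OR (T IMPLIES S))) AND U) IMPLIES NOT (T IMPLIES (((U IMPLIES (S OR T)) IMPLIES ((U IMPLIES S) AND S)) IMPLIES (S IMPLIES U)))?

true

S OR U = true OR false = true
T IMPLIES S = true IMPLIES true = true
(S OR U) OR (T IMPLIES S) = true OR true = true
S IMPLIES ((S OR U) OR (T IMPLIES S)) = true IMPLIES true = true
(S IMPLIES ((S OR U) OR (T IMPLIES S))) AND U = true AND false = false
NOT ((S IMPLIES ((S OR U) OR (T IMPLIES S))) AND U) = NOT false = true
S OR T = true OR true = true
U IMPLIES (S OR T) = false IMPLIES true = true
U IMPLIES S = false IMPLIES true = true
(U IMPLIES S) AND S = true AND true = true
(U IMPLIES (S OR T)) IMPLIES ((U IMPLIES S) AND S) = true IMPLIES true = true
S IMPLIES U = true IMPLIES false = false
((U IMPLIES (S OR T)) IMPLIES ((U IMPLIES S) AND S)) IMPLIES (S IMPLIES U) = true IMPLIES false = false
T IMPLIES (((U IMPLIES (S OR T)) IMPLIES ((U IMPLIES S) AND S)) IMPLIES (S IMPLIES U)) = true IMPLIES false = false
NOT (T IMPLIES (((U IMPLIES (S OR T)) IMPLIES ((U IMPLIES S) AND S)) IMPLIES (S IMPLIES U))) = NOT false = true
NOT ((S IMPLIES ((S OR U) OR (T IMPLIES S))) AND U) IMPLIES NOT (T IMPLIES (((U IMPLIES (S OR T)) IMPLIES ((U IMPLIES S) AND S)) IMPLIES (S IMPLIES U))) = true IMPLIES true = true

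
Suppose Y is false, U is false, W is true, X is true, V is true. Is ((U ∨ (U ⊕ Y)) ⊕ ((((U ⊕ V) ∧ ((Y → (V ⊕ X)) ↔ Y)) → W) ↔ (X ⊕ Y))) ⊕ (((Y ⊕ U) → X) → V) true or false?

F

U ⊕ Y = F ⊕ F = F
U ∨ (U ⊕ Y) = F ∨ F = F
U ⊕ V = F ⊕ T = T
V ⊕ X = T ⊕ T = F
Y → (V ⊕ X) = F → F = T
(Y → (V ⊕ X)) ↔ Y = T ↔ F = F
(U ⊕ V) ∧ ((Y → (V ⊕ X)) ↔ Y) = T ∧ F = F
((U ⊕ V) ∧ ((Y → (V ⊕ X)) ↔ Y)) → W = F → T = T
X ⊕ Y = T ⊕ F = T
(((U ⊕ V) ∧ ((Y → (V ⊕ X)) ↔ Y)) → W) ↔ (X ⊕ Y) = T ↔ T = T
(U ∨ (U ⊕ Y)) ⊕ ((((U ⊕ V) ∧ ((Y → (V ⊕ X)) ↔ Y)) → W) ↔ (X ⊕ Y)) = F ⊕ T = T
Y ⊕ U = F ⊕ F = F
(Y ⊕ U) → X = F → T = T
((Y ⊕ U) → X) → V = T → T = T
((U ∨ (U ⊕ Y)) ⊕ ((((U ⊕ V) ∧ ((Y → (V ⊕ X)) ↔ Y)) → W) ↔ (X ⊕ Y))) ⊕ (((Y ⊕ U) → X) → V) = T ⊕ T = F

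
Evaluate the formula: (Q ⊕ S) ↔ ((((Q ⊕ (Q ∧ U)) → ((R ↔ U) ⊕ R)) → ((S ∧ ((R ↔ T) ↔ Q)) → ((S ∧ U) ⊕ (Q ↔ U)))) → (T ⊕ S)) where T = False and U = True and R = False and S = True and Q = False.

True

Substituting T=False, U=True, R=False, S=True, Q=False:
Q ⊕ S = False ⊕ True = True
Q ∧ U = False ∧ True = False
Q ⊕ (Q ∧ U) = False ⊕ False = False
R ↔ U = False ↔ True = False
(R ↔ U) ⊕ R = False ⊕ False = False
(Q ⊕ (Q ∧ U)) → ((R ↔ U) ⊕ R) = False → False = True
R ↔ T = False ↔ False = True
(R ↔ T) ↔ Q = True ↔ False = False
S ∧ ((R ↔ T) ↔ Q) = True ∧ False = False
S ∧ U = True ∧ True = True
Q ↔ U = False ↔ True = False
(S ∧ U) ⊕ (Q ↔ U) = True ⊕ False = True
(S ∧ ((R ↔ T) ↔ Q)) → ((S ∧ U) ⊕ (Q ↔ U)) = False → True = True
((Q ⊕ (Q ∧ U)) → ((R ↔ U) ⊕ R)) → ((S ∧ ((R ↔ T) ↔ Q)) → ((S ∧ U) ⊕ (Q ↔ U))) = True → True = True
T ⊕ S = False ⊕ True = True
(((Q ⊕ (Q ∧ U)) → ((R ↔ U) ⊕ R)) → ((S ∧ ((R ↔ T) ↔ Q)) → ((S ∧ U) ⊕ (Q ↔ U)))) → (T ⊕ S) = True → True = True
(Q ⊕ S) ↔ ((((Q ⊕ (Q ∧ U)) → ((R ↔ U) ⊕ R)) → ((S ∧ ((R ↔ T) ↔ Q)) → ((S ∧ U) ⊕ (Q ↔ U)))) → (T ⊕ S)) = True ↔ True = True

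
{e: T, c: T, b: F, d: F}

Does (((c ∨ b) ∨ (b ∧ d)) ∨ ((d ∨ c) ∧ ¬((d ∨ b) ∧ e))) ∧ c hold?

Substituting e=T, c=T, b=F, d=F:
c ∨ b = T ∨ F = T
b ∧ d = F ∧ F = F
(c ∨ b) ∨ (b ∧ d) = T ∨ F = T
d ∨ c = F ∨ T = T
d ∨ b = F ∨ F = F
(d ∨ b) ∧ e = F ∧ T = F
¬((d ∨ b) ∧ e) = ¬F = T
(d ∨ c) ∧ ¬((d ∨ b) ∧ e) = T ∧ T = T
((c ∨ b) ∨ (b ∧ d)) ∨ ((d ∨ c) ∧ ¬((d ∨ b) ∧ e)) = T ∨ T = T
(((c ∨ b) ∨ (b ∧ d)) ∨ ((d ∨ c) ∧ ¬((d ∨ b) ∧ e))) ∧ c = T ∧ T = T

T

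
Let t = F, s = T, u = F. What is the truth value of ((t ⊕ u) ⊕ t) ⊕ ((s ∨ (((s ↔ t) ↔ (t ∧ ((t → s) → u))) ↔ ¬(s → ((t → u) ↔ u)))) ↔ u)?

Substituting t=F, s=T, u=F:
t ⊕ u = F ⊕ F = F
(t ⊕ u) ⊕ t = F ⊕ F = F
s ↔ t = T ↔ F = F
t → s = F → T = T
(t → s) → u = T → F = F
t ∧ ((t → s) → u) = F ∧ F = F
(s ↔ t) ↔ (t ∧ ((t → s) → u)) = F ↔ F = T
t → u = F → F = T
(t → u) ↔ u = T ↔ F = F
s → ((t → u) ↔ u) = T → F = F
¬(s → ((t → u) ↔ u)) = ¬F = T
((s ↔ t) ↔ (t ∧ ((t → s) → u))) ↔ ¬(s → ((t → u) ↔ u)) = T ↔ T = T
s ∨ (((s ↔ t) ↔ (t ∧ ((t → s) → u))) ↔ ¬(s → ((t → u) ↔ u))) = T ∨ T = T
(s ∨ (((s ↔ t) ↔ (t ∧ ((t → s) → u))) ↔ ¬(s → ((t → u) ↔ u)))) ↔ u = T ↔ F = F
((t ⊕ u) ⊕ t) ⊕ ((s ∨ (((s ↔ t) ↔ (t ∧ ((t → s) → u))) ↔ ¬(s → ((t → u) ↔ u)))) ↔ u) = F ⊕ F = F

F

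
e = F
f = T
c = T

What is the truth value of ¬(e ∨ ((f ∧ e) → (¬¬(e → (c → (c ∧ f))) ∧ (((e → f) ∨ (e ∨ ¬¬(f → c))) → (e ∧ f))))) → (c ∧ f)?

T

f ∧ e = T ∧ F = F
c ∧ f = T ∧ T = T
c → (c ∧ f) = T → T = T
e → (c → (c ∧ f)) = F → T = T
¬(e → (c → (c ∧ f))) = ¬T = F
¬¬(e → (c → (c ∧ f))) = ¬F = T
e → f = F → T = T
f → c = T → T = T
¬(f → c) = ¬T = F
¬¬(f → c) = ¬F = T
e ∨ ¬¬(f → c) = F ∨ T = T
(e → f) ∨ (e ∨ ¬¬(f → c)) = T ∨ T = T
e ∧ f = F ∧ T = F
((e → f) ∨ (e ∨ ¬¬(f → c))) → (e ∧ f) = T → F = F
¬¬(e → (c → (c ∧ f))) ∧ (((e → f) ∨ (e ∨ ¬¬(f → c))) → (e ∧ f)) = T ∧ F = F
(f ∧ e) → (¬¬(e → (c → (c ∧ f))) ∧ (((e → f) ∨ (e ∨ ¬¬(f → c))) → (e ∧ f))) = F → F = T
e ∨ ((f ∧ e) → (¬¬(e → (c → (c ∧ f))) ∧ (((e → f) ∨ (e ∨ ¬¬(f → c))) → (e ∧ f)))) = F ∨ T = T
¬(e ∨ ((f ∧ e) → (¬¬(e → (c → (c ∧ f))) ∧ (((e → f) ∨ (e ∨ ¬¬(f → c))) → (e ∧ f))))) = ¬T = F
c ∧ f = T ∧ T = T
¬(e ∨ ((f ∧ e) → (¬¬(e → (c → (c ∧ f))) ∧ (((e → f) ∨ (e ∨ ¬¬(f → c))) → (e ∧ f))))) → (c ∧ f) = F → T = T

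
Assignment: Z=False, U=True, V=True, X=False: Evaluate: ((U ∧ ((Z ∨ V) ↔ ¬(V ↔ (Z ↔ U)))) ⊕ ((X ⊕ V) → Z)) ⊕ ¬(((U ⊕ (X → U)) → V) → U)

True

Z ∨ V = False ∨ True = True
Z ↔ U = False ↔ True = False
V ↔ (Z ↔ U) = True ↔ False = False
¬(V ↔ (Z ↔ U)) = ¬False = True
(Z ∨ V) ↔ ¬(V ↔ (Z ↔ U)) = True ↔ True = True
U ∧ ((Z ∨ V) ↔ ¬(V ↔ (Z ↔ U))) = True ∧ True = True
X ⊕ V = False ⊕ True = True
(X ⊕ V) → Z = True → False = False
(U ∧ ((Z ∨ V) ↔ ¬(V ↔ (Z ↔ U)))) ⊕ ((X ⊕ V) → Z) = True ⊕ False = True
X → U = False → True = True
U ⊕ (X → U) = True ⊕ True = False
(U ⊕ (X → U)) → V = False → True = True
((U ⊕ (X → U)) → V) → U = True → True = True
¬(((U ⊕ (X → U)) → V) → U) = ¬True = False
((U ∧ ((Z ∨ V) ↔ ¬(V ↔ (Z ↔ U)))) ⊕ ((X ⊕ V) → Z)) ⊕ ¬(((U ⊕ (X → U)) → V) → U) = True ⊕ False = True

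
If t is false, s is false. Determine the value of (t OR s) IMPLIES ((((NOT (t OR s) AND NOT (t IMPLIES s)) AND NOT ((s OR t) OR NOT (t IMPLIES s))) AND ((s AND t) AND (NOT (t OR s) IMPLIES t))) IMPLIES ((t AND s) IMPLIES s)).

T

Substituting t=F, s=F:
t OR s = F OR F = F
t OR s = F OR F = F
NOT (t OR s) = NOT F = T
t IMPLIES s = F IMPLIES F = T
NOT (t IMPLIES s) = NOT T = F
NOT (t OR s) AND NOT (t IMPLIES s) = T AND F = F
s OR t = F OR F = F
t IMPLIES s = F IMPLIES F = T
NOT (t IMPLIES s) = NOT T = F
(s OR t) OR NOT (t IMPLIES s) = F OR F = F
NOT ((s OR t) OR NOT (t IMPLIES s)) = NOT F = T
(NOT (t OR s) AND NOT (t IMPLIES s)) AND NOT ((s OR t) OR NOT (t IMPLIES s)) = F AND T = F
s AND t = F AND F = F
t OR s = F OR F = F
NOT (t OR s) = NOT F = T
NOT (t OR s) IMPLIES t = T IMPLIES F = F
(s AND t) AND (NOT (t OR s) IMPLIES t) = F AND F = F
((NOT (t OR s) AND NOT (t IMPLIES s)) AND NOT ((s OR t) OR NOT (t IMPLIES s))) AND ((s AND t) AND (NOT (t OR s) IMPLIES t)) = F AND F = F
t AND s = F AND F = F
(t AND s) IMPLIES s = F IMPLIES F = T
(((NOT (t OR s) AND NOT (t IMPLIES s)) AND NOT ((s OR t) OR NOT (t IMPLIES s))) AND ((s AND t) AND (NOT (t OR s) IMPLIES t))) IMPLIES ((t AND s) IMPLIES s) = F IMPLIES T = T
(t OR s) IMPLIES ((((NOT (t OR s) AND NOT (t IMPLIES s)) AND NOT ((s OR t) OR NOT (t IMPLIES s))) AND ((s AND t) AND (NOT (t OR s) IMPLIES t))) IMPLIES ((t AND s) IMPLIES s)) = F IMPLIES T = T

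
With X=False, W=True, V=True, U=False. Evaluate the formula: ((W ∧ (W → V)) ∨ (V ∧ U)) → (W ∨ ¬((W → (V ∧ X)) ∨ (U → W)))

True

Substituting X=False, W=True, V=True, U=False:
W → V = True → True = True
W ∧ (W → V) = True ∧ True = True
V ∧ U = True ∧ False = False
(W ∧ (W → V)) ∨ (V ∧ U) = True ∨ False = True
V ∧ X = True ∧ False = False
W → (V ∧ X) = True → False = False
U → W = False → True = True
(W → (V ∧ X)) ∨ (U → W) = False ∨ True = True
¬((W → (V ∧ X)) ∨ (U → W)) = ¬True = False
W ∨ ¬((W → (V ∧ X)) ∨ (U → W)) = True ∨ False = True
((W ∧ (W → V)) ∨ (V ∧ U)) → (W ∨ ¬((W → (V ∧ X)) ∨ (U → W))) = True → True = True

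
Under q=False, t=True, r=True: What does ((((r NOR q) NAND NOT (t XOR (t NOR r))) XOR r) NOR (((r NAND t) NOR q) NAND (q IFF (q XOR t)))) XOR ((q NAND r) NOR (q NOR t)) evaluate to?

False

r NOR q = True NOR False = False
t NOR r = True NOR True = False
t XOR (t NOR r) = True XOR False = True
NOT (t XOR (t NOR r)) = NOT True = False
(r NOR q) NAND NOT (t XOR (t NOR r)) = False NAND False = True
((r NOR q) NAND NOT (t XOR (t NOR r))) XOR r = True XOR True = False
r NAND t = True NAND True = False
(r NAND t) NOR q = False NOR False = True
q XOR t = False XOR True = True
q IFF (q XOR t) = False IFF True = False
((r NAND t) NOR q) NAND (q IFF (q XOR t)) = True NAND False = True
(((r NOR q) NAND NOT (t XOR (t NOR r))) XOR r) NOR (((r NAND t) NOR q) NAND (q IFF (q XOR t))) = False NOR True = False
q NAND r = False NAND True = True
q NOR t = False NOR True = False
(q NAND r) NOR (q NOR t) = True NOR False = False
((((r NOR q) NAND NOT (t XOR (t NOR r))) XOR r) NOR (((r NAND t) NOR q) NAND (q IFF (q XOR t)))) XOR ((q NAND r) NOR (q NOR t)) = False XOR False = False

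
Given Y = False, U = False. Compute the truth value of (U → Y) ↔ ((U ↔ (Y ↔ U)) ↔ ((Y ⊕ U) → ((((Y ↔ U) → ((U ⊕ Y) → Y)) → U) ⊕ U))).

False

U → Y = False → False = True
Y ↔ U = False ↔ False = True
U ↔ (Y ↔ U) = False ↔ True = False
Y ⊕ U = False ⊕ False = False
Y ↔ U = False ↔ False = True
U ⊕ Y = False ⊕ False = False
(U ⊕ Y) → Y = False → False = True
(Y ↔ U) → ((U ⊕ Y) → Y) = True → True = True
((Y ↔ U) → ((U ⊕ Y) → Y)) → U = True → False = False
(((Y ↔ U) → ((U ⊕ Y) → Y)) → U) ⊕ U = False ⊕ False = False
(Y ⊕ U) → ((((Y ↔ U) → ((U ⊕ Y) → Y)) → U) ⊕ U) = False → False = True
(U ↔ (Y ↔ U)) ↔ ((Y ⊕ U) → ((((Y ↔ U) → ((U ⊕ Y) → Y)) → U) ⊕ U)) = False ↔ True = False
(U → Y) ↔ ((U ↔ (Y ↔ U)) ↔ ((Y ⊕ U) → ((((Y ↔ U) → ((U ⊕ Y) → Y)) → U) ⊕ U))) = True ↔ False = False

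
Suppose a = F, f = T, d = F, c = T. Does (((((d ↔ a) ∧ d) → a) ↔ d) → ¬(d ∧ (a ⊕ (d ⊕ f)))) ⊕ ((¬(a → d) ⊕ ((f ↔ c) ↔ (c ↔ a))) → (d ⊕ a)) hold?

F

d ↔ a = F ↔ F = T
(d ↔ a) ∧ d = T ∧ F = F
((d ↔ a) ∧ d) → a = F → F = T
(((d ↔ a) ∧ d) → a) ↔ d = T ↔ F = F
d ⊕ f = F ⊕ T = T
a ⊕ (d ⊕ f) = F ⊕ T = T
d ∧ (a ⊕ (d ⊕ f)) = F ∧ T = F
¬(d ∧ (a ⊕ (d ⊕ f))) = ¬F = T
((((d ↔ a) ∧ d) → a) ↔ d) → ¬(d ∧ (a ⊕ (d ⊕ f))) = F → T = T
a → d = F → F = T
¬(a → d) = ¬T = F
f ↔ c = T ↔ T = T
c ↔ a = T ↔ F = F
(f ↔ c) ↔ (c ↔ a) = T ↔ F = F
¬(a → d) ⊕ ((f ↔ c) ↔ (c ↔ a)) = F ⊕ F = F
d ⊕ a = F ⊕ F = F
(¬(a → d) ⊕ ((f ↔ c) ↔ (c ↔ a))) → (d ⊕ a) = F → F = T
(((((d ↔ a) ∧ d) → a) ↔ d) → ¬(d ∧ (a ⊕ (d ⊕ f)))) ⊕ ((¬(a → d) ⊕ ((f ↔ c) ↔ (c ↔ a))) → (d ⊕ a)) = T ⊕ T = F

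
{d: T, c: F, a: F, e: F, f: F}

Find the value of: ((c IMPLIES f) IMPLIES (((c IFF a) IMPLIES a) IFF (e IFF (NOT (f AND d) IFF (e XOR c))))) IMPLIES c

T

c IMPLIES f = F IMPLIES F = T
c IFF a = F IFF F = T
(c IFF a) IMPLIES a = T IMPLIES F = F
f AND d = F AND T = F
NOT (f AND d) = NOT F = T
e XOR c = F XOR F = F
NOT (f AND d) IFF (e XOR c) = T IFF F = F
e IFF (NOT (f AND d) IFF (e XOR c)) = F IFF F = T
((c IFF a) IMPLIES a) IFF (e IFF (NOT (f AND d) IFF (e XOR c))) = F IFF T = F
(c IMPLIES f) IMPLIES (((c IFF a) IMPLIES a) IFF (e IFF (NOT (f AND d) IFF (e XOR c)))) = T IMPLIES F = F
((c IMPLIES f) IMPLIES (((c IFF a) IMPLIES a) IFF (e IFF (NOT (f AND d) IFF (e XOR c))))) IMPLIES c = F IMPLIES F = T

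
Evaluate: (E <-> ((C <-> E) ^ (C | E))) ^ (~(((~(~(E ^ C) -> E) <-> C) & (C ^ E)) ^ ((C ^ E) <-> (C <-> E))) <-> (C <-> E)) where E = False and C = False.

True

C <-> E = False <-> False = True
C | E = False | False = False
(C <-> E) ^ (C | E) = True ^ False = True
E <-> ((C <-> E) ^ (C | E)) = False <-> True = False
E ^ C = False ^ False = False
~(E ^ C) = ~False = True
~(E ^ C) -> E = True -> False = False
~(~(E ^ C) -> E) = ~False = True
~(~(E ^ C) -> E) <-> C = True <-> False = False
C ^ E = False ^ False = False
(~(~(E ^ C) -> E) <-> C) & (C ^ E) = False & False = False
C ^ E = False ^ False = False
C <-> E = False <-> False = True
(C ^ E) <-> (C <-> E) = False <-> True = False
((~(~(E ^ C) -> E) <-> C) & (C ^ E)) ^ ((C ^ E) <-> (C <-> E)) = False ^ False = False
~(((~(~(E ^ C) -> E) <-> C) & (C ^ E)) ^ ((C ^ E) <-> (C <-> E))) = ~False = True
C <-> E = False <-> False = True
~(((~(~(E ^ C) -> E) <-> C) & (C ^ E)) ^ ((C ^ E) <-> (C <-> E))) <-> (C <-> E) = True <-> True = True
(E <-> ((C <-> E) ^ (C | E))) ^ (~(((~(~(E ^ C) -> E) <-> C) & (C ^ E)) ^ ((C ^ E) <-> (C <-> E))) <-> (C <-> E)) = False ^ True = True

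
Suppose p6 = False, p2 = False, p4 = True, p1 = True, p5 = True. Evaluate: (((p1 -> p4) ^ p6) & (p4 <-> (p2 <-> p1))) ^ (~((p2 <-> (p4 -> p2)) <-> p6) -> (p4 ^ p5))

False

p1 -> p4 = True -> True = True
(p1 -> p4) ^ p6 = True ^ False = True
p2 <-> p1 = False <-> True = False
p4 <-> (p2 <-> p1) = True <-> False = False
((p1 -> p4) ^ p6) & (p4 <-> (p2 <-> p1)) = True & False = False
p4 -> p2 = True -> False = False
p2 <-> (p4 -> p2) = False <-> False = True
(p2 <-> (p4 -> p2)) <-> p6 = True <-> False = False
~((p2 <-> (p4 -> p2)) <-> p6) = ~False = True
p4 ^ p5 = True ^ True = False
~((p2 <-> (p4 -> p2)) <-> p6) -> (p4 ^ p5) = True -> False = False
(((p1 -> p4) ^ p6) & (p4 <-> (p2 <-> p1))) ^ (~((p2 <-> (p4 -> p2)) <-> p6) -> (p4 ^ p5)) = False ^ False = False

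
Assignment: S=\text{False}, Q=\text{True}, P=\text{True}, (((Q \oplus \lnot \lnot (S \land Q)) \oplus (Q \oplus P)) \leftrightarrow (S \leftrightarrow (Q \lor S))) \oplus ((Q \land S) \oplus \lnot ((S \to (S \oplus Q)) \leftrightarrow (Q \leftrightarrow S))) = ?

S \land Q = \text{False} \land \text{True} = \text{False}
\lnot (S \land Q) = \lnot \text{False} = \text{True}
\lnot \lnot (S \land Q) = \lnot \text{True} = \text{False}
Q \oplus \lnot \lnot (S \land Q) = \text{True} \oplus \text{False} = \text{True}
Q \oplus P = \text{True} \oplus \text{True} = \text{False}
(Q \oplus \lnot \lnot (S \land Q)) \oplus (Q \oplus P) = \text{True} \oplus \text{False} = \text{True}
Q \lor S = \text{True} \lor \text{False} = \text{True}
S \leftrightarrow (Q \lor S) = \text{False} \leftrightarrow \text{True} = \text{False}
((Q \oplus \lnot \lnot (S \land Q)) \oplus (Q \oplus P)) \leftrightarrow (S \leftrightarrow (Q \lor S)) = \text{True} \leftrightarrow \text{False} = \text{False}
Q \land S = \text{True} \land \text{False} = \text{False}
S \oplus Q = \text{False} \oplus \text{True} = \text{True}
S \to (S \oplus Q) = \text{False} \to \text{True} = \text{True}
Q \leftrightarrow S = \text{True} \leftrightarrow \text{False} = \text{False}
(S \to (S \oplus Q)) \leftrightarrow (Q \leftrightarrow S) = \text{True} \leftrightarrow \text{False} = \text{False}
\lnot ((S \to (S \oplus Q)) \leftrightarrow (Q \leftrightarrow S)) = \lnot \text{False} = \text{True}
(Q \land S) \oplus \lnot ((S \to (S \oplus Q)) \leftrightarrow (Q \leftrightarrow S)) = \text{False} \oplus \text{True} = \text{True}
(((Q \oplus \lnot \lnot (S \land Q)) \oplus (Q \oplus P)) \leftrightarrow (S \leftrightarrow (Q \lor S))) \oplus ((Q \land S) \oplus \lnot ((S \to (S \oplus Q)) \leftrightarrow (Q \leftrightarrow S))) = \text{False} \oplus \text{True} = \text{True}

\text{True}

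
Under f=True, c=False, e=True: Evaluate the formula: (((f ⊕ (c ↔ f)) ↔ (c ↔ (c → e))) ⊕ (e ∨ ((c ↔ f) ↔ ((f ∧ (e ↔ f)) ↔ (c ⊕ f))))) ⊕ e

False

c ↔ f = False ↔ True = False
f ⊕ (c ↔ f) = True ⊕ False = True
c → e = False → True = True
c ↔ (c → e) = False ↔ True = False
(f ⊕ (c ↔ f)) ↔ (c ↔ (c → e)) = True ↔ False = False
c ↔ f = False ↔ True = False
e ↔ f = True ↔ True = True
f ∧ (e ↔ f) = True ∧ True = True
c ⊕ f = False ⊕ True = True
(f ∧ (e ↔ f)) ↔ (c ⊕ f) = True ↔ True = True
(c ↔ f) ↔ ((f ∧ (e ↔ f)) ↔ (c ⊕ f)) = False ↔ True = False
e ∨ ((c ↔ f) ↔ ((f ∧ (e ↔ f)) ↔ (c ⊕ f))) = True ∨ False = True
((f ⊕ (c ↔ f)) ↔ (c ↔ (c → e))) ⊕ (e ∨ ((c ↔ f) ↔ ((f ∧ (e ↔ f)) ↔ (c ⊕ f)))) = False ⊕ True = True
(((f ⊕ (c ↔ f)) ↔ (c ↔ (c → e))) ⊕ (e ∨ ((c ↔ f) ↔ ((f ∧ (e ↔ f)) ↔ (c ⊕ f))))) ⊕ e = True ⊕ True = False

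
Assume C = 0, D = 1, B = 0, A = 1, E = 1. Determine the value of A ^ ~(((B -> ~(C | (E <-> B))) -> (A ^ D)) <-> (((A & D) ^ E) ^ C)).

E <-> B = 1 <-> 0 = 0
C | (E <-> B) = 0 | 0 = 0
~(C | (E <-> B)) = ~0 = 1
B -> ~(C | (E <-> B)) = 0 -> 1 = 1
A ^ D = 1 ^ 1 = 0
(B -> ~(C | (E <-> B))) -> (A ^ D) = 1 -> 0 = 0
A & D = 1 & 1 = 1
(A & D) ^ E = 1 ^ 1 = 0
((A & D) ^ E) ^ C = 0 ^ 0 = 0
((B -> ~(C | (E <-> B))) -> (A ^ D)) <-> (((A & D) ^ E) ^ C) = 0 <-> 0 = 1
~(((B -> ~(C | (E <-> B))) -> (A ^ D)) <-> (((A & D) ^ E) ^ C)) = ~1 = 0
A ^ ~(((B -> ~(C | (E <-> B))) -> (A ^ D)) <-> (((A & D) ^ E) ^ C)) = 1 ^ 0 = 1

1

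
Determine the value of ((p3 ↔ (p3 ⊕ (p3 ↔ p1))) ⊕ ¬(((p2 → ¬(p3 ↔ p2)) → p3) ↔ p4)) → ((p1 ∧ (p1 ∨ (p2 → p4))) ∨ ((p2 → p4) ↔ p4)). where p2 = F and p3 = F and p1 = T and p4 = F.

Substituting p2=F, p3=F, p1=T, p4=F:
p3 ↔ p1 = F ↔ T = F
p3 ⊕ (p3 ↔ p1) = F ⊕ F = F
p3 ↔ (p3 ⊕ (p3 ↔ p1)) = F ↔ F = T
p3 ↔ p2 = F ↔ F = T
¬(p3 ↔ p2) = ¬T = F
p2 → ¬(p3 ↔ p2) = F → F = T
(p2 → ¬(p3 ↔ p2)) → p3 = T → F = F
((p2 → ¬(p3 ↔ p2)) → p3) ↔ p4 = F ↔ F = T
¬(((p2 → ¬(p3 ↔ p2)) → p3) ↔ p4) = ¬T = F
(p3 ↔ (p3 ⊕ (p3 ↔ p1))) ⊕ ¬(((p2 → ¬(p3 ↔ p2)) → p3) ↔ p4) = T ⊕ F = T
p2 → p4 = F → F = T
p1 ∨ (p2 → p4) = T ∨ T = T
p1 ∧ (p1 ∨ (p2 → p4)) = T ∧ T = T
p2 → p4 = F → F = T
(p2 → p4) ↔ p4 = T ↔ F = F
(p1 ∧ (p1 ∨ (p2 → p4))) ∨ ((p2 → p4) ↔ p4) = T ∨ F = T
((p3 ↔ (p3 ⊕ (p3 ↔ p1))) ⊕ ¬(((p2 → ¬(p3 ↔ p2)) → p3) ↔ p4)) → ((p1 ∧ (p1 ∨ (p2 → p4))) ∨ ((p2 → p4) ↔ p4)) = T → T = T

T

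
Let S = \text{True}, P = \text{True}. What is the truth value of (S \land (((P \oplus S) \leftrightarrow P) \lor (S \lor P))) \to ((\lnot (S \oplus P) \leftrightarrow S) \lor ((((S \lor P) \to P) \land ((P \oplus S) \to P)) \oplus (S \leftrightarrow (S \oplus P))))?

P \oplus S = \text{True} \oplus \text{True} = \text{False}
(P \oplus S) \leftrightarrow P = \text{False} \leftrightarrow \text{True} = \text{False}
S \lor P = \text{True} \lor \text{True} = \text{True}
((P \oplus S) \leftrightarrow P) \lor (S \lor P) = \text{False} \lor \text{True} = \text{True}
S \land (((P \oplus S) \leftrightarrow P) \lor (S \lor P)) = \text{True} \land \text{True} = \text{True}
S \oplus P = \text{True} \oplus \text{True} = \text{False}
\lnot (S \oplus P) = \lnot \text{False} = \text{True}
\lnot (S \oplus P) \leftrightarrow S = \text{True} \leftrightarrow \text{True} = \text{True}
S \lor P = \text{True} \lor \text{True} = \text{True}
(S \lor P) \to P = \text{True} \to \text{True} = \text{True}
P \oplus S = \text{True} \oplus \text{True} = \text{False}
(P \oplus S) \to P = \text{False} \to \text{True} = \text{True}
((S \lor P) \to P) \land ((P \oplus S) \to P) = \text{True} \land \text{True} = \text{True}
S \oplus P = \text{True} \oplus \text{True} = \text{False}
S \leftrightarrow (S \oplus P) = \text{True} \leftrightarrow \text{False} = \text{False}
(((S \lor P) \to P) \land ((P \oplus S) \to P)) \oplus (S \leftrightarrow (S \oplus P)) = \text{True} \oplus \text{False} = \text{True}
(\lnot (S \oplus P) \leftrightarrow S) \lor ((((S \lor P) \to P) \land ((P \oplus S) \to P)) \oplus (S \leftrightarrow (S \oplus P))) = \text{True} \lor \text{True} = \text{True}
(S \land (((P \oplus S) \leftrightarrow P) \lor (S \lor P))) \to ((\lnot (S \oplus P) \leftrightarrow S) \lor ((((S \lor P) \to P) \land ((P \oplus S) \to P)) \oplus (S \leftrightarrow (S \oplus P)))) = \text{True} \to \text{True} = \text{True}

\text{True}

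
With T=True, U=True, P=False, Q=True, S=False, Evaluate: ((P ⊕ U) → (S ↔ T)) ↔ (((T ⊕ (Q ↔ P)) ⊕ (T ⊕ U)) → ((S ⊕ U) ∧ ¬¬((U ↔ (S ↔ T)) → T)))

P ⊕ U = False ⊕ True = True
S ↔ T = False ↔ True = False
(P ⊕ U) → (S ↔ T) = True → False = False
Q ↔ P = True ↔ False = False
T ⊕ (Q ↔ P) = True ⊕ False = True
T ⊕ U = True ⊕ True = False
(T ⊕ (Q ↔ P)) ⊕ (T ⊕ U) = True ⊕ False = True
S ⊕ U = False ⊕ True = True
S ↔ T = False ↔ True = False
U ↔ (S ↔ T) = True ↔ False = False
(U ↔ (S ↔ T)) → T = False → True = True
¬((U ↔ (S ↔ T)) → T) = ¬True = False
¬¬((U ↔ (S ↔ T)) → T) = ¬False = True
(S ⊕ U) ∧ ¬¬((U ↔ (S ↔ T)) → T) = True ∧ True = True
((T ⊕ (Q ↔ P)) ⊕ (T ⊕ U)) → ((S ⊕ U) ∧ ¬¬((U ↔ (S ↔ T)) → T)) = True → True = True
((P ⊕ U) → (S ↔ T)) ↔ (((T ⊕ (Q ↔ P)) ⊕ (T ⊕ U)) → ((S ⊕ U) ∧ ¬¬((U ↔ (S ↔ T)) → T))) = False ↔ True = False

False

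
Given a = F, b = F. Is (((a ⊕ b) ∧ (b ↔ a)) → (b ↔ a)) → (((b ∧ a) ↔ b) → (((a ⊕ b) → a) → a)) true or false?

a ⊕ b = F ⊕ F = F
b ↔ a = F ↔ F = T
(a ⊕ b) ∧ (b ↔ a) = F ∧ T = F
b ↔ a = F ↔ F = T
((a ⊕ b) ∧ (b ↔ a)) → (b ↔ a) = F → T = T
b ∧ a = F ∧ F = F
(b ∧ a) ↔ b = F ↔ F = T
a ⊕ b = F ⊕ F = F
(a ⊕ b) → a = F → F = T
((a ⊕ b) → a) → a = T → F = F
((b ∧ a) ↔ b) → (((a ⊕ b) → a) → a) = T → F = F
(((a ⊕ b) ∧ (b ↔ a)) → (b ↔ a)) → (((b ∧ a) ↔ b) → (((a ⊕ b) → a) → a)) = T → F = F

F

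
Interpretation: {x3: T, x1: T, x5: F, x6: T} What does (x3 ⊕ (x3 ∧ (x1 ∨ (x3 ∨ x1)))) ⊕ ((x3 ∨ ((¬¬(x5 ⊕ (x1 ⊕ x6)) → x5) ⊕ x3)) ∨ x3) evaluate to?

x3 ∨ x1 = T ∨ T = T
x1 ∨ (x3 ∨ x1) = T ∨ T = T
x3 ∧ (x1 ∨ (x3 ∨ x1)) = T ∧ T = T
x3 ⊕ (x3 ∧ (x1 ∨ (x3 ∨ x1))) = T ⊕ T = F
x1 ⊕ x6 = T ⊕ T = F
x5 ⊕ (x1 ⊕ x6) = F ⊕ F = F
¬(x5 ⊕ (x1 ⊕ x6)) = ¬F = T
¬¬(x5 ⊕ (x1 ⊕ x6)) = ¬T = F
¬¬(x5 ⊕ (x1 ⊕ x6)) → x5 = F → F = T
(¬¬(x5 ⊕ (x1 ⊕ x6)) → x5) ⊕ x3 = T ⊕ T = F
x3 ∨ ((¬¬(x5 ⊕ (x1 ⊕ x6)) → x5) ⊕ x3) = T ∨ F = T
(x3 ∨ ((¬¬(x5 ⊕ (x1 ⊕ x6)) → x5) ⊕ x3)) ∨ x3 = T ∨ T = T
(x3 ⊕ (x3 ∧ (x1 ∨ (x3 ∨ x1)))) ⊕ ((x3 ∨ ((¬¬(x5 ⊕ (x1 ⊕ x6)) → x5) ⊕ x3)) ∨ x3) = F ⊕ T = T

T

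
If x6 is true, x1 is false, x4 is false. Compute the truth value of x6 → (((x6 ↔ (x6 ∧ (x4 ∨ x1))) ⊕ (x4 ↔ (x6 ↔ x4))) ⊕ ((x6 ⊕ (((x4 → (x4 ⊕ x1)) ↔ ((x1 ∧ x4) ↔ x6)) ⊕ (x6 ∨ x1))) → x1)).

F

x4 ∨ x1 = F ∨ F = F
x6 ∧ (x4 ∨ x1) = T ∧ F = F
x6 ↔ (x6 ∧ (x4 ∨ x1)) = T ↔ F = F
x6 ↔ x4 = T ↔ F = F
x4 ↔ (x6 ↔ x4) = F ↔ F = T
(x6 ↔ (x6 ∧ (x4 ∨ x1))) ⊕ (x4 ↔ (x6 ↔ x4)) = F ⊕ T = T
x4 ⊕ x1 = F ⊕ F = F
x4 → (x4 ⊕ x1) = F → F = T
x1 ∧ x4 = F ∧ F = F
(x1 ∧ x4) ↔ x6 = F ↔ T = F
(x4 → (x4 ⊕ x1)) ↔ ((x1 ∧ x4) ↔ x6) = T ↔ F = F
x6 ∨ x1 = T ∨ F = T
((x4 → (x4 ⊕ x1)) ↔ ((x1 ∧ x4) ↔ x6)) ⊕ (x6 ∨ x1) = F ⊕ T = T
x6 ⊕ (((x4 → (x4 ⊕ x1)) ↔ ((x1 ∧ x4) ↔ x6)) ⊕ (x6 ∨ x1)) = T ⊕ T = F
(x6 ⊕ (((x4 → (x4 ⊕ x1)) ↔ ((x1 ∧ x4) ↔ x6)) ⊕ (x6 ∨ x1))) → x1 = F → F = T
((x6 ↔ (x6 ∧ (x4 ∨ x1))) ⊕ (x4 ↔ (x6 ↔ x4))) ⊕ ((x6 ⊕ (((x4 → (x4 ⊕ x1)) ↔ ((x1 ∧ x4) ↔ x6)) ⊕ (x6 ∨ x1))) → x1) = T ⊕ T = F
x6 → (((x6 ↔ (x6 ∧ (x4 ∨ x1))) ⊕ (x4 ↔ (x6 ↔ x4))) ⊕ ((x6 ⊕ (((x4 → (x4 ⊕ x1)) ↔ ((x1 ∧ x4) ↔ x6)) ⊕ (x6 ∨ x1))) → x1)) = T → F = F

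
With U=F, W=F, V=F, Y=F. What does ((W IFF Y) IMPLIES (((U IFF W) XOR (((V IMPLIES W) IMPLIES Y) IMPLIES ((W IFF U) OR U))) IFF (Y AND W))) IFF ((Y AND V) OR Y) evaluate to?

F

Substituting U=F, W=F, V=F, Y=F:
W IFF Y = F IFF F = T
U IFF W = F IFF F = T
V IMPLIES W = F IMPLIES F = T
(V IMPLIES W) IMPLIES Y = T IMPLIES F = F
W IFF U = F IFF F = T
(W IFF U) OR U = T OR F = T
((V IMPLIES W) IMPLIES Y) IMPLIES ((W IFF U) OR U) = F IMPLIES T = T
(U IFF W) XOR (((V IMPLIES W) IMPLIES Y) IMPLIES ((W IFF U) OR U)) = T XOR T = F
Y AND W = F AND F = F
((U IFF W) XOR (((V IMPLIES W) IMPLIES Y) IMPLIES ((W IFF U) OR U))) IFF (Y AND W) = F IFF F = T
(W IFF Y) IMPLIES (((U IFF W) XOR (((V IMPLIES W) IMPLIES Y) IMPLIES ((W IFF U) OR U))) IFF (Y AND W)) = T IMPLIES T = T
Y AND V = F AND F = F
(Y AND V) OR Y = F OR F = F
((W IFF Y) IMPLIES (((U IFF W) XOR (((V IMPLIES W) IMPLIES Y) IMPLIES ((W IFF U) OR U))) IFF (Y AND W))) IFF ((Y AND V) OR Y) = T IFF F = F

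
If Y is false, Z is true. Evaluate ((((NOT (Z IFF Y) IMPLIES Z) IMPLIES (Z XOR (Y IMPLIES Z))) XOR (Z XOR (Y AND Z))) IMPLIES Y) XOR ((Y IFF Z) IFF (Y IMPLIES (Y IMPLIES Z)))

F

Substituting Y=F, Z=T:
Z IFF Y = T IFF F = F
NOT (Z IFF Y) = NOT F = T
NOT (Z IFF Y) IMPLIES Z = T IMPLIES T = T
Y IMPLIES Z = F IMPLIES T = T
Z XOR (Y IMPLIES Z) = T XOR T = F
(NOT (Z IFF Y) IMPLIES Z) IMPLIES (Z XOR (Y IMPLIES Z)) = T IMPLIES F = F
Y AND Z = F AND T = F
Z XOR (Y AND Z) = T XOR F = T
((NOT (Z IFF Y) IMPLIES Z) IMPLIES (Z XOR (Y IMPLIES Z))) XOR (Z XOR (Y AND Z)) = F XOR T = T
(((NOT (Z IFF Y) IMPLIES Z) IMPLIES (Z XOR (Y IMPLIES Z))) XOR (Z XOR (Y AND Z))) IMPLIES Y = T IMPLIES F = F
Y IFF Z = F IFF T = F
Y IMPLIES Z = F IMPLIES T = T
Y IMPLIES (Y IMPLIES Z) = F IMPLIES T = T
(Y IFF Z) IFF (Y IMPLIES (Y IMPLIES Z)) = F IFF T = F
((((NOT (Z IFF Y) IMPLIES Z) IMPLIES (Z XOR (Y IMPLIES Z))) XOR (Z XOR (Y AND Z))) IMPLIES Y) XOR ((Y IFF Z) IFF (Y IMPLIES (Y IMPLIES Z))) = F XOR F = F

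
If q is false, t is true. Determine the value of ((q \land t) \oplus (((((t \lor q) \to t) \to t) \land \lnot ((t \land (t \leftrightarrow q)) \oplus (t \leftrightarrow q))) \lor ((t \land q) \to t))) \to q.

\text{False}

q \land t = \text{False} \land \text{True} = \text{False}
t \lor q = \text{True} \lor \text{False} = \text{True}
(t \lor q) \to t = \text{True} \to \text{True} = \text{True}
((t \lor q) \to t) \to t = \text{True} \to \text{True} = \text{True}
t \leftrightarrow q = \text{True} \leftrightarrow \text{False} = \text{False}
t \land (t \leftrightarrow q) = \text{True} \land \text{False} = \text{False}
t \leftrightarrow q = \text{True} \leftrightarrow \text{False} = \text{False}
(t \land (t \leftrightarrow q)) \oplus (t \leftrightarrow q) = \text{False} \oplus \text{False} = \text{False}
\lnot ((t \land (t \leftrightarrow q)) \oplus (t \leftrightarrow q)) = \lnot \text{False} = \text{True}
(((t \lor q) \to t) \to t) \land \lnot ((t \land (t \leftrightarrow q)) \oplus (t \leftrightarrow q)) = \text{True} \land \text{True} = \text{True}
t \land q = \text{True} \land \text{False} = \text{False}
(t \land q) \to t = \text{False} \to \text{True} = \text{True}
((((t \lor q) \to t) \to t) \land \lnot ((t \land (t \leftrightarrow q)) \oplus (t \leftrightarrow q))) \lor ((t \land q) \to t) = \text{True} \lor \text{True} = \text{True}
(q \land t) \oplus (((((t \lor q) \to t) \to t) \land \lnot ((t \land (t \leftrightarrow q)) \oplus (t \leftrightarrow q))) \lor ((t \land q) \to t)) = \text{False} \oplus \text{True} = \text{True}
((q \land t) \oplus (((((t \lor q) \to t) \to t) \land \lnot ((t \land (t \leftrightarrow q)) \oplus (t \leftrightarrow q))) \lor ((t \land q) \to t))) \to q = \text{True} \to \text{False} = \text{False}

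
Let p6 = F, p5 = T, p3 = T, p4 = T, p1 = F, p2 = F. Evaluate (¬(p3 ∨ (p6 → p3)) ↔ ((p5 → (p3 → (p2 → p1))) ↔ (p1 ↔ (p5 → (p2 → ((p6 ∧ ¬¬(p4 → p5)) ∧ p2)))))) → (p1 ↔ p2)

T

Substituting p6=F, p5=T, p3=T, p4=T, p1=F, p2=F:
p6 → p3 = F → T = T
p3 ∨ (p6 → p3) = T ∨ T = T
¬(p3 ∨ (p6 → p3)) = ¬T = F
p2 → p1 = F → F = T
p3 → (p2 → p1) = T → T = T
p5 → (p3 → (p2 → p1)) = T → T = T
p4 → p5 = T → T = T
¬(p4 → p5) = ¬T = F
¬¬(p4 → p5) = ¬F = T
p6 ∧ ¬¬(p4 → p5) = F ∧ T = F
(p6 ∧ ¬¬(p4 → p5)) ∧ p2 = F ∧ F = F
p2 → ((p6 ∧ ¬¬(p4 → p5)) ∧ p2) = F → F = T
p5 → (p2 → ((p6 ∧ ¬¬(p4 → p5)) ∧ p2)) = T → T = T
p1 ↔ (p5 → (p2 → ((p6 ∧ ¬¬(p4 → p5)) ∧ p2))) = F ↔ T = F
(p5 → (p3 → (p2 → p1))) ↔ (p1 ↔ (p5 → (p2 → ((p6 ∧ ¬¬(p4 → p5)) ∧ p2)))) = T ↔ F = F
¬(p3 ∨ (p6 → p3)) ↔ ((p5 → (p3 → (p2 → p1))) ↔ (p1 ↔ (p5 → (p2 → ((p6 ∧ ¬¬(p4 → p5)) ∧ p2))))) = F ↔ F = T
p1 ↔ p2 = F ↔ F = T
(¬(p3 ∨ (p6 → p3)) ↔ ((p5 → (p3 → (p2 → p1))) ↔ (p1 ↔ (p5 → (p2 → ((p6 ∧ ¬¬(p4 → p5)) ∧ p2)))))) → (p1 ↔ p2) = T → T = T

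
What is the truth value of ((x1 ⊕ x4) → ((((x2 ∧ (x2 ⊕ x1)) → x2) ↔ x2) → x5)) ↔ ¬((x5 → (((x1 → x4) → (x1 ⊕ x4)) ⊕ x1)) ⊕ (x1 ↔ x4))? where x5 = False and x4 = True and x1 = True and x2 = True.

Substituting x5=False, x4=True, x1=True, x2=True:
x1 ⊕ x4 = True ⊕ True = False
x2 ⊕ x1 = True ⊕ True = False
x2 ∧ (x2 ⊕ x1) = True ∧ False = False
(x2 ∧ (x2 ⊕ x1)) → x2 = False → True = True
((x2 ∧ (x2 ⊕ x1)) → x2) ↔ x2 = True ↔ True = True
(((x2 ∧ (x2 ⊕ x1)) → x2) ↔ x2) → x5 = True → False = False
(x1 ⊕ x4) → ((((x2 ∧ (x2 ⊕ x1)) → x2) ↔ x2) → x5) = False → False = True
x1 → x4 = True → True = True
x1 ⊕ x4 = True ⊕ True = False
(x1 → x4) → (x1 ⊕ x4) = True → False = False
((x1 → x4) → (x1 ⊕ x4)) ⊕ x1 = False ⊕ True = True
x5 → (((x1 → x4) → (x1 ⊕ x4)) ⊕ x1) = False → True = True
x1 ↔ x4 = True ↔ True = True
(x5 → (((x1 → x4) → (x1 ⊕ x4)) ⊕ x1)) ⊕ (x1 ↔ x4) = True ⊕ True = False
¬((x5 → (((x1 → x4) → (x1 ⊕ x4)) ⊕ x1)) ⊕ (x1 ↔ x4)) = ¬False = True
((x1 ⊕ x4) → ((((x2 ∧ (x2 ⊕ x1)) → x2) ↔ x2) → x5)) ↔ ¬((x5 → (((x1 → x4) → (x1 ⊕ x4)) ⊕ x1)) ⊕ (x1 ↔ x4)) = True ↔ True = True

True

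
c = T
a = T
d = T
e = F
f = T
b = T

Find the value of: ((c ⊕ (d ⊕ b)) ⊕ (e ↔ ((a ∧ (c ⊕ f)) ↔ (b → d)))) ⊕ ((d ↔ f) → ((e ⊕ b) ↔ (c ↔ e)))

F

d ⊕ b = T ⊕ T = F
c ⊕ (d ⊕ b) = T ⊕ F = T
c ⊕ f = T ⊕ T = F
a ∧ (c ⊕ f) = T ∧ F = F
b → d = T → T = T
(a ∧ (c ⊕ f)) ↔ (b → d) = F ↔ T = F
e ↔ ((a ∧ (c ⊕ f)) ↔ (b → d)) = F ↔ F = T
(c ⊕ (d ⊕ b)) ⊕ (e ↔ ((a ∧ (c ⊕ f)) ↔ (b → d))) = T ⊕ T = F
d ↔ f = T ↔ T = T
e ⊕ b = F ⊕ T = T
c ↔ e = T ↔ F = F
(e ⊕ b) ↔ (c ↔ e) = T ↔ F = F
(d ↔ f) → ((e ⊕ b) ↔ (c ↔ e)) = T → F = F
((c ⊕ (d ⊕ b)) ⊕ (e ↔ ((a ∧ (c ⊕ f)) ↔ (b → d)))) ⊕ ((d ↔ f) → ((e ⊕ b) ↔ (c ↔ e))) = F ⊕ F = F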